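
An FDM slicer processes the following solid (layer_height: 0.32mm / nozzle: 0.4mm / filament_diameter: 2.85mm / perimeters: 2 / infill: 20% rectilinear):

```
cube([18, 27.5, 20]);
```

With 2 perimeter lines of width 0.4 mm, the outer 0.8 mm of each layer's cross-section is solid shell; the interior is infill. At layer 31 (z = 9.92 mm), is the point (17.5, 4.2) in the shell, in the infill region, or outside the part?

shell

At z = 9.92 mm: the 18×27.5 cube contributes its full rectangle. Overall, the cross-section is a single solid region. The nearest boundary edge runs (18.00, 0.00)→(18.00, 27.50); distance from the point to it = 0.50 mm. The point is inside the cross-section, 0.50 mm from the nearest boundary — within the 0.8 mm shell band (2 × 0.4).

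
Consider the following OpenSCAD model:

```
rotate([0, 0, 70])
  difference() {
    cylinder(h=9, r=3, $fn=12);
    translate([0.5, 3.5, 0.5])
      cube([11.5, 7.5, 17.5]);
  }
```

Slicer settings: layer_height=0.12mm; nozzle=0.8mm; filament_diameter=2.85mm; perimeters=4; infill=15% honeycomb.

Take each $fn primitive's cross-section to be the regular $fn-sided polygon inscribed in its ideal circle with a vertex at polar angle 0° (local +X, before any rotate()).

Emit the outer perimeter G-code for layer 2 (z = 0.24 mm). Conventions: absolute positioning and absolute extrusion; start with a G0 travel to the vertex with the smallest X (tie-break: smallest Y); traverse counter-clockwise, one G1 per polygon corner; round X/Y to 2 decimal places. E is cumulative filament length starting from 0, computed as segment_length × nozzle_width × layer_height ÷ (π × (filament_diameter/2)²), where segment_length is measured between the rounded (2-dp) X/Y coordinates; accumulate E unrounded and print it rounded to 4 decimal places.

At z = 0.24 mm: the r=3 cylinder gives a regular 12-gon of circumradius 3 (constant along its height); the cube at (0.5, 3.5) is absent (z outside [0.5, 18]); Subtracting the remaining from the first: none of the subtracted shapes is present at this height, so the r=3 cylinder is unchanged — 1 connected region; (whole slice rotated 70° about Z — lengths, areas and connectivity unchanged). The outline is a single polygon with 12 vertices. Extrusion per mm of travel: 0.8 × 0.12 / (π × 1.425²) = 0.015048. Accumulating E over each segment gives final E = 0.2804.

G0 X-2.95 Y-0.52 Z0.24
G1 X-2.30 Y-1.93 E0.0234
G1 X-1.03 Y-2.82 E0.0467
G1 X0.52 Y-2.95 E0.0701
G1 X1.93 Y-2.30 E0.0935
G1 X2.82 Y-1.03 E0.1168
G1 X2.95 Y0.52 E0.1402
G1 X2.30 Y1.93 E0.1636
G1 X1.03 Y2.82 E0.1869
G1 X-0.52 Y2.95 E0.2103
G1 X-1.93 Y2.30 E0.2337
G1 X-2.82 Y1.03 E0.2570
G1 X-2.95 Y-0.52 E0.2804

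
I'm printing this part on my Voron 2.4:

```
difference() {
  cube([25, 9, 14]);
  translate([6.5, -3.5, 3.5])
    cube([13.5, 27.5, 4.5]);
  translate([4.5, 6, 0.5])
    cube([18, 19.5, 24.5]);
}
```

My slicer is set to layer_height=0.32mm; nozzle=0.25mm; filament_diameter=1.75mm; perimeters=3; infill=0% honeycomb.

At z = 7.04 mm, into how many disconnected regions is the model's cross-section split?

At z = 7.04 mm: the cube is present — its section is the full 25×9 rectangle; the cube at (6.5, -3.5) is present — its section is the full 13.5×27.5 rectangle; the cube at (4.5, 6) is present — its section is the full 18×19.5 rectangle; Subtracting the remaining from the first: starting from the 25×9 cube, the 13.5×27.5 cube at (6.5, -3.5) partially overlaps it — only the 121.50 mm² overlap (of its 371.25 mm²) is removed, clipping the outline; the 18×19.5 cube at (4.5, 6) partially overlaps it — only the 13.50 mm² overlap (of its 351.00 mm²) is removed, clipping the outline — 2 connected regions. The result has 2 disconnected regions.

2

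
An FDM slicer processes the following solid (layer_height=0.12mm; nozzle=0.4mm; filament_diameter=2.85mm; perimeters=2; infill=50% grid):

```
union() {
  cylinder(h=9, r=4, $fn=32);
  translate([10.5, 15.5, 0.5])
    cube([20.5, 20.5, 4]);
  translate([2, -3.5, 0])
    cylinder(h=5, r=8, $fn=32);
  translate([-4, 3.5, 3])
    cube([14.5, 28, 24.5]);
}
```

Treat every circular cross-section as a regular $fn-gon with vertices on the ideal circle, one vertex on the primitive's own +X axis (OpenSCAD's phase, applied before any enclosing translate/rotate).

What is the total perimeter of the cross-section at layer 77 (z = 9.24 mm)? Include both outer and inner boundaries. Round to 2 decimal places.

At z = 9.24 mm: the cylinder is absent (z outside [0, 9]); the cube at (10.5, 15.5) does not reach this height (z outside [0.5, 4.5]); the cylinder at (2, -3.5) does not reach this height (z outside [0, 5]); the 14.5×28 cube at (-4, 3.5) contributes its full rectangle (perimeter 85.00 mm); Combining (union): only the 14.5×28 cube at (-4, 3.5) is present, so the union is just that shape — boundary = 85.00 mm. Overall, the cross-section is a single solid region. Total boundary length (outer) = 85.00 mm.

85.00 mm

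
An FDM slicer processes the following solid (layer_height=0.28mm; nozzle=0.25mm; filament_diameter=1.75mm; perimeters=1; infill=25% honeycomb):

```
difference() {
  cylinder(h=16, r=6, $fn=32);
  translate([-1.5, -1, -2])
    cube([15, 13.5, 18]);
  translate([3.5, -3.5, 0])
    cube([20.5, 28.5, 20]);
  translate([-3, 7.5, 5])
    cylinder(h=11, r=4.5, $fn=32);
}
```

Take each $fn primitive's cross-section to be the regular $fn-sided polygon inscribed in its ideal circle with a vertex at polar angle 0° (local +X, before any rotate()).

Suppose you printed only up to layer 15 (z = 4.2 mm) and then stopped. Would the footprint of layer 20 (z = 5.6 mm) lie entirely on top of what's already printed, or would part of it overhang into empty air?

Compare the two slices. At z = 4.2: the r=6 cylinder contributes a regular 32-gon of circumradius 6 (area = (32/2)·6.000²·sin(360°/32) = 112.37 mm²); the cube at (-1.5, -1) is present — its section is the full 15×13.5 rectangle (area 202.50 mm²); the cube at (3.5, -3.5) (footprint 20.5×28.5) is included at this height (area 584.25 mm²); the cylinder at (-3, 7.5) does not reach this height (z outside [5, 16]); Taking the first minus the rest: starting from the r=6 cylinder (112.37 mm²), the 15×13.5 cube at (-1.5, -1) partially overlaps it — only the 44.42 mm² overlap (of its 202.50 mm²) is removed, clipping the outline; the 20.5×28.5 cube at (3.5, -3.5) partially overlaps it — only the 4.97 mm² overlap (of its 584.25 mm²) is removed, clipping the outline — area = 62.98 mm². At z = 5.6: the r=6 cylinder gives a regular 32-gon of circumradius 6 (constant along its height) (area = (32/2)·6.000²·sin(360°/32) = 112.37 mm²); the cube at (-1.5, -1) is present — its section is the full 15×13.5 rectangle (area 202.50 mm²); the 20.5×28.5 cube at (3.5, -3.5) contributes its full rectangle (area 584.25 mm²); the cylinder at (-3, 7.5): section is a regular 32-gon, circumradius r=4.5 (area = (32/2)·4.500²·sin(360°/32) = 63.21 mm²); Taking the first minus the rest: starting from the r=6 cylinder (112.37 mm²), the 15×13.5 cube at (-1.5, -1) partially overlaps it — only the 44.42 mm² overlap (of its 202.50 mm²) is removed, clipping the outline; the 20.5×28.5 cube at (3.5, -3.5) partially overlaps it — only the 4.97 mm² overlap (of its 584.25 mm²) is removed, clipping the outline; the r=4.5 cylinder at (-3, 7.5) partially overlaps it — only the 6.06 mm² overlap (of its 63.21 mm²) is removed, clipping the outline — area = 56.93 mm². Checking containment: the cross-section at z = 5.6 is a subset of the cross-section at z = 4.2.

entirely on top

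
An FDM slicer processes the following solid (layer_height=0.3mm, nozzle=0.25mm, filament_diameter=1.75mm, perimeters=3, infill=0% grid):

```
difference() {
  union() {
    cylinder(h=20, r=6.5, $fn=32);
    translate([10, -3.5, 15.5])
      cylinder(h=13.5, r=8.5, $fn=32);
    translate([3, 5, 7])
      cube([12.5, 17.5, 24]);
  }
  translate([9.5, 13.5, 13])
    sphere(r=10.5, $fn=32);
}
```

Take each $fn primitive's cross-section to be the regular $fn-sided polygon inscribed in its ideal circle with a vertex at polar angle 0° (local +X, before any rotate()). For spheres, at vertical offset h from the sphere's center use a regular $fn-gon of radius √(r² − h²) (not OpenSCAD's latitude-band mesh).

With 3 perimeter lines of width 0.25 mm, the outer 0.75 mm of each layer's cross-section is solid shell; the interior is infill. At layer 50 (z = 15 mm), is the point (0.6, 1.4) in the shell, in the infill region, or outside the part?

infill

At z = 15 mm: the cylinder: section is a regular 32-gon, circumradius r=6.5; the cylinder at (10, -3.5) is absent (z outside [15.5, 29]); the cube at (3, 5) is present — its section is the full 12.5×17.5 rectangle; Taking the union: the regions partially overlap (shared area 0.45 mm²), so overlapping operands fuse into one piece — 1 connected region; the r=10.5 sphere at (9.5, 13.5) slices to a regular 32-gon of circumradius 10.308 (√(r²−h²) with h=2 from center); Subtracting the remaining from the first: starting from the result so far, the r=10.5 sphere at (9.5, 13.5) partially overlaps it — only the 217.67 mm² overlap (of its 331.65 mm²) is removed, clipping the outline — 4 connected regions. Overall, the cross-section has 4 separate islands. The nearest boundary edge runs (2.45, 6.02)→(3.77, 4.93); distance from the point to it = 4.74 mm. (Shell/infill is judged within the island containing the point — the largest one.) The point is inside the cross-section and 4.74 mm from the nearest boundary — more than the 0.75 mm shell width (3 × 0.25), so it's in the infill interior.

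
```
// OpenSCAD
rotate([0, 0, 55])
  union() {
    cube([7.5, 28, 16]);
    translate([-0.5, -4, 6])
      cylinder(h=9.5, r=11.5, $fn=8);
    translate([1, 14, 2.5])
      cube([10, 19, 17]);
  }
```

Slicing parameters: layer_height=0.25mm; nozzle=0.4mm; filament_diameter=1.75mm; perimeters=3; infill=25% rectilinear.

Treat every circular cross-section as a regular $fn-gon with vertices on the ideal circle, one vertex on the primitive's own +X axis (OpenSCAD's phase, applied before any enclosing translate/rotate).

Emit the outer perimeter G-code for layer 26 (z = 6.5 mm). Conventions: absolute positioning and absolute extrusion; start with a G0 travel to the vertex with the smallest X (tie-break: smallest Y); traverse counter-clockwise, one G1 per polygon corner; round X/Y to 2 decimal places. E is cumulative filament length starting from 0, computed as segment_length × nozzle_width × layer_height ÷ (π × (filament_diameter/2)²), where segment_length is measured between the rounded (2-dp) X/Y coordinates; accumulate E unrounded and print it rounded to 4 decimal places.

G0 X-26.46 Y19.75 Z6.50
G1 X-22.36 Y16.88 E0.2081
G1 X-22.94 Y16.06 E0.2498
G1 X-5.97 Y4.18 E1.1111
G1 X-6.43 Y3.89 E1.1337
G1 X-8.34 Y-4.70 E1.4995
G1 X-3.61 Y-12.12 E1.8654
G1 X4.99 Y-14.03 E2.2316
G1 X12.41 Y-9.30 E2.5975
G1 X14.32 Y-0.71 E2.9633
G1 X9.59 Y6.72 E3.3295
G1 X0.99 Y8.62 E3.6957
G1 X0.87 Y8.54 E3.7017
G1 X-7.17 Y14.17 E4.1097
G1 X-5.16 Y17.04 E4.2554
G1 X-20.72 Y27.94 E5.0452
G1 X-26.46 Y19.75 E5.4610

At z = 6.5 mm: the cube is present — its section is the full 7.5×28 rectangle; the r=11.5 cylinder at (-0.5, -4) contributes a regular 8-gon of circumradius 11.5; the cube at (1, 14) is present — its section is the full 10×19 rectangle; Merging all regions: the regions partially overlap (shared area 134.05 mm²), so overlapping operands fuse into one piece — 1 connected region; (whole slice rotated 55° about Z — lengths, areas and connectivity unchanged). The outline is a single polygon with 16 vertices. Extrusion per mm of travel: 0.4 × 0.25 / (π × 0.875²) = 0.041575. Accumulating E over each segment gives final E = 5.4610.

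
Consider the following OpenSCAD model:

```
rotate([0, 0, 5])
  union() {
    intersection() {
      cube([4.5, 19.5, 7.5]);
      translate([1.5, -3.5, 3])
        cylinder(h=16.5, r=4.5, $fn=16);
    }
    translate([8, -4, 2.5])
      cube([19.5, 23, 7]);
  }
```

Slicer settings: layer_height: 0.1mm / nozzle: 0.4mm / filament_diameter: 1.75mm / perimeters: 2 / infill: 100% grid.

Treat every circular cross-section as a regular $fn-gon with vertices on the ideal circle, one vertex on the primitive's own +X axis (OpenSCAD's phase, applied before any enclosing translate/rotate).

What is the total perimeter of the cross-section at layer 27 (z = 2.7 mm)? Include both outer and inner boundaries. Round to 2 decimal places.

At z = 2.7 mm: the cube (footprint 4.5×19.5) is included at this height (perimeter 48.00 mm); the cylinder at (1.5, -3.5) is not intersected at this z (z outside [3, 19.5]); Taking the intersection: at least one operand is absent at this height, so nothing remains; the cube at (8, -4) (footprint 19.5×23) is included at this height (perimeter 85.00 mm); Taking the union: only the 19.5×23 cube at (8, -4) is present, so the union is just that shape — boundary = 85.00 mm; (rotated 5° about Z; rotation is an isometry so areas/perimeters/island counts are preserved). Overall, the cross-section is a single solid region. Total boundary length (outer) = 85.00 mm.

85.00 mm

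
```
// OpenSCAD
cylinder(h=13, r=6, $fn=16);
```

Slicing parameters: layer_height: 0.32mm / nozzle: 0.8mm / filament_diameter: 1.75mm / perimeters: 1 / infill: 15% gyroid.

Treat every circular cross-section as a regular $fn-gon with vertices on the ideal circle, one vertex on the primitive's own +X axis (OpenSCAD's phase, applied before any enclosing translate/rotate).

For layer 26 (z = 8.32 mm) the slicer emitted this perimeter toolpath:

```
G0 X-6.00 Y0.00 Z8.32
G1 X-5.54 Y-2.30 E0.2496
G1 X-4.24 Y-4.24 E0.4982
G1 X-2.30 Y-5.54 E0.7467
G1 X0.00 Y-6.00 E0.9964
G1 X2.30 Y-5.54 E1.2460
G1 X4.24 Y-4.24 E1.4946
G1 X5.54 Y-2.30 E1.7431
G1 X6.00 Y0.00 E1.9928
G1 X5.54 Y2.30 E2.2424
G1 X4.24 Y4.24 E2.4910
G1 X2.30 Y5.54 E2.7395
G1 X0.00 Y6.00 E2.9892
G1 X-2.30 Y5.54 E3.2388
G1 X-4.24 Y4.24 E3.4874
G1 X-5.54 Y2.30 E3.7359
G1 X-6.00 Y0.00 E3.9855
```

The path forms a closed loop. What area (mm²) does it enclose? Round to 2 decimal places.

Apply the shoelace formula to the sequence of (X, Y) vertices; enclosed area = 110.15 mm².

110.15 mm²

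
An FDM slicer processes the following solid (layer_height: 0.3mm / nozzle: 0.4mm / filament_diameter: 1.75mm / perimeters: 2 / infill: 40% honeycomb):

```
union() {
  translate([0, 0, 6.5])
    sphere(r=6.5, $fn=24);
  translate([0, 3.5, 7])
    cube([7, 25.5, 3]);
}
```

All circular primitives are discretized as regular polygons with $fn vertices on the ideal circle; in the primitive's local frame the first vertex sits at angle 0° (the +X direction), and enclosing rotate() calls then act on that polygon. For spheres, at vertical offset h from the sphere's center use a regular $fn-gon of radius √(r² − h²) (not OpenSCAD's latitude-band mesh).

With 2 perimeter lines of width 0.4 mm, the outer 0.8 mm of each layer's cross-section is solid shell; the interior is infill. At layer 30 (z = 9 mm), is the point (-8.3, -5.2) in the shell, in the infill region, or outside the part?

At z = 9 mm: the sphere: section is a regular 24-gon, circumradius = √(r²−h²) = √(6.5²−2.5²) = 6.000; the cube at (0, 3.5) is present — its section is the full 7×25.5 rectangle; Merging all regions: the regions partially overlap (shared area 8.34 mm²), so overlapping operands fuse into one piece — 1 connected region. Overall, the cross-section is a single solid region. The nearest boundary edge runs (-4.24, -4.24)→(-5.20, -3.00); distance from the point to it = 3.80 mm. The point is not inside any of the regions above, so it lies outside the cross-section (3.80 mm from the nearest boundary).

outside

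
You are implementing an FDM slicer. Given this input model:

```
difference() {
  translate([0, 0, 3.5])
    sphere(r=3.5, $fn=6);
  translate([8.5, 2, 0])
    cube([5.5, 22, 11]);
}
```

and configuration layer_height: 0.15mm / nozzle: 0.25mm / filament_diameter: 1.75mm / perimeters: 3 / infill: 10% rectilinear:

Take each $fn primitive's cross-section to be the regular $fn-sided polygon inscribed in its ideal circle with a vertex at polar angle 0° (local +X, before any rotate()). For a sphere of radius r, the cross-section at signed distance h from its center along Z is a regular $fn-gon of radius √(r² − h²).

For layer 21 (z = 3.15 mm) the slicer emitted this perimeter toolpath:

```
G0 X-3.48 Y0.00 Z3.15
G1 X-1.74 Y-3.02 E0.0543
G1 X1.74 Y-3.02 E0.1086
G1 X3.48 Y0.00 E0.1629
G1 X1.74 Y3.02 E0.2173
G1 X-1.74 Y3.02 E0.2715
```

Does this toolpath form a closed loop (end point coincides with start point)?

no

Start point (G0): (-3.48, 0.00). End point (last G1): the path does not return to the start — open.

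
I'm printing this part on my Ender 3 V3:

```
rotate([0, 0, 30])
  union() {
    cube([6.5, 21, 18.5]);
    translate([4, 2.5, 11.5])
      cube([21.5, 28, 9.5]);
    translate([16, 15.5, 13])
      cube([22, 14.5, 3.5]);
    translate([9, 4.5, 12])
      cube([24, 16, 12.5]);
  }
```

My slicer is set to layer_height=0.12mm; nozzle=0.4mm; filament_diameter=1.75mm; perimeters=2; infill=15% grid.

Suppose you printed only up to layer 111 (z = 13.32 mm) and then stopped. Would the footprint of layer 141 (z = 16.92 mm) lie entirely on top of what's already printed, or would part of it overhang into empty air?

Compare the two slices. At z = 13.32: the 6.5×21 cube contributes its full rectangle (area 136.50 mm²); the cube at (4, 2.5) (footprint 21.5×28) is included at this height (area 602.00 mm²); the 22×14.5 cube at (16, 15.5) contributes its full rectangle (area 319.00 mm²); the 24×16 cube at (9, 4.5) contributes its full rectangle (area 384.00 mm²); Merging all regions: the regions partially overlap — summed areas 1441.50 mm² minus the doubly-counted overlap 485.50 mm² gives 956.00 mm² — area = 956.00 mm²; (rotated 30° about Z; rotation is an isometry so areas/perimeters/island counts are preserved). At z = 16.92: the cube is present — its section is the full 6.5×21 rectangle (area 136.50 mm²); the cube at (4, 2.5) (footprint 21.5×28) is included at this height (area 602.00 mm²); the cube at (16, 15.5) is absent (z outside [13, 16.5]); the 24×16 cube at (9, 4.5) contributes its full rectangle (area 384.00 mm²); Combining (union): the regions partially overlap — summed areas 1122.50 mm² minus the doubly-counted overlap 310.25 mm² gives 812.25 mm² — area = 812.25 mm²; (rotated 30° about Z; rotation is an isometry so areas/perimeters/island counts are preserved). Checking containment: the cross-section at z = 16.92 is a subset of the cross-section at z = 13.32.

entirely on top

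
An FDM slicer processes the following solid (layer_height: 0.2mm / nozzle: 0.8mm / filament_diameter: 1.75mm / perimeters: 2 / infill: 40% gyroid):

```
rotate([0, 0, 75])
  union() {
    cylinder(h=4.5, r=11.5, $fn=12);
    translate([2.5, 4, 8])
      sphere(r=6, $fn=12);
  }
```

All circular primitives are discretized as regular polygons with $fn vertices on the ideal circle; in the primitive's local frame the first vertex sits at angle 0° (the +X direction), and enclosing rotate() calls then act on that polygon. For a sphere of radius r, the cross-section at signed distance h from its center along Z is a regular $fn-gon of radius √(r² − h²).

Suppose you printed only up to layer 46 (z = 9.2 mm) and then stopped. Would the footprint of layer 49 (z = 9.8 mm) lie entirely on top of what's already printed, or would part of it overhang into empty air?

Compare the two slices. At z = 9.2: the cylinder is absent (z outside [0, 4.5]); the sphere at (2.5, 4): section is a regular 12-gon, circumradius = √(r²−h²) = √(6²−1.2²) = 5.879 (area = (12/2)·5.879²·sin(360°/12) = 103.68 mm²); Combining (union): only the r=6 sphere at (2.5, 4) is present, so the union is just that shape — area = 103.68 mm²; (whole slice rotated 75° about Z — lengths, areas and connectivity unchanged). At z = 9.8: the cylinder is not intersected at this z (z outside [0, 4.5]); the sphere at (2.5, 4): section is a regular 12-gon, circumradius = √(r²−h²) = √(6²−1.8²) = 5.724 (area = (12/2)·5.724²·sin(360°/12) = 98.28 mm²); Combining (union): only the r=6 sphere at (2.5, 4) is present, so the union is just that shape — area = 98.28 mm²; (rotated 75° about Z; rotation is an isometry so areas/perimeters/island counts are preserved). Checking containment: the cross-section at z = 9.8 is a subset of the cross-section at z = 9.2.

entirely on top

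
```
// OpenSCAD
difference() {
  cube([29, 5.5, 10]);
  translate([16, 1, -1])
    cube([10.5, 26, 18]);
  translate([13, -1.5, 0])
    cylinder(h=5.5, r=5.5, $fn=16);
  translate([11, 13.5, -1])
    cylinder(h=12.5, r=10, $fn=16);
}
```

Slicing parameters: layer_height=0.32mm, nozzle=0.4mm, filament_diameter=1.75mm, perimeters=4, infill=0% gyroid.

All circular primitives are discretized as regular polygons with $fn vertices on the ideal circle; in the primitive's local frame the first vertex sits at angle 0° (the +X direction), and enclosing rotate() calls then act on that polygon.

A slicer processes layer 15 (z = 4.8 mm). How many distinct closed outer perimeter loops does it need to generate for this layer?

At z = 4.8 mm: the 29×5.5 cube contributes its full rectangle; the cube at (16, 1) (footprint 10.5×26) is included at this height; the r=5.5 cylinder at (13, -1.5) gives a regular 16-gon of circumradius 5.5 (constant along its height); the r=10 cylinder at (11, 13.5) contributes a regular 16-gon of circumradius 10; Subtracting the remaining from the first: starting from the 29×5.5 cube, the 10.5×26 cube at (16, 1) partially overlaps it — only the 47.25 mm² overlap (of its 273.00 mm²) is removed, clipping the outline; the r=5.5 cylinder at (13, -1.5) partially overlaps it — only the 28.11 mm² overlap (of its 92.61 mm²) is removed, clipping the outline; the r=10 cylinder at (11, 13.5) partially overlaps it — only the 14.31 mm² overlap (of its 306.15 mm²) is removed, clipping the outline — 3 connected regions. The result has 3 disconnected regions.

3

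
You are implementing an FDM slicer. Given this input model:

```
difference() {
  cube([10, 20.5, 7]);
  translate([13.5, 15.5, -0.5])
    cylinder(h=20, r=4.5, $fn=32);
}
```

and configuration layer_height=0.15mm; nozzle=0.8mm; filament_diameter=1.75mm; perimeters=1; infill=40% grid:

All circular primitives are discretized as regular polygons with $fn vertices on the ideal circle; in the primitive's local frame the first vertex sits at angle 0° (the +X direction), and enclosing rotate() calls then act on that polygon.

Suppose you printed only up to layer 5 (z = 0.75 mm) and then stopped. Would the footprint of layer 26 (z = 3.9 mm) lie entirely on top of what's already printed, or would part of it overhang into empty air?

Compare the two slices. At z = 0.75: the 10×20.5 cube contributes its full rectangle (area 205.00 mm²); the r=4.5 cylinder at (13.5, 15.5) contributes a regular 32-gon of circumradius 4.5 (area = (32/2)·4.500²·sin(360°/32) = 63.21 mm²); After the difference (first − rest): starting from the 10×20.5 cube (205.00 mm²), the r=4.5 cylinder at (13.5, 15.5) partially overlaps it — only the 3.78 mm² overlap (of its 63.21 mm²) is removed, clipping the outline — area = 201.22 mm². At z = 3.9: the cube (footprint 10×20.5) is included at this height (area 205.00 mm²); the r=4.5 cylinder at (13.5, 15.5) gives a regular 32-gon of circumradius 4.5 (constant along its height) (area = (32/2)·4.500²·sin(360°/32) = 63.21 mm²); Subtracting the remaining from the first: starting from the 10×20.5 cube (205.00 mm²), the r=4.5 cylinder at (13.5, 15.5) partially overlaps it — only the 3.78 mm² overlap (of its 63.21 mm²) is removed, clipping the outline — area = 201.22 mm². Checking containment: the cross-section at z = 3.9 is a subset of the cross-section at z = 0.75.

entirely on top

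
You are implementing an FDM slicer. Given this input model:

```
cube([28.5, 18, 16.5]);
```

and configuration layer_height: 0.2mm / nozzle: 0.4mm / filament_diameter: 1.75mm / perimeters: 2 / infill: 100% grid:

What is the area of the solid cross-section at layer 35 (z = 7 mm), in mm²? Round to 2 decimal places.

At z = 7 mm: the cube (footprint 28.5×18) is included at this height (area 513.00 mm²). Overall, the cross-section is a single solid region. Net area = 513.00 mm².

513.00 mm²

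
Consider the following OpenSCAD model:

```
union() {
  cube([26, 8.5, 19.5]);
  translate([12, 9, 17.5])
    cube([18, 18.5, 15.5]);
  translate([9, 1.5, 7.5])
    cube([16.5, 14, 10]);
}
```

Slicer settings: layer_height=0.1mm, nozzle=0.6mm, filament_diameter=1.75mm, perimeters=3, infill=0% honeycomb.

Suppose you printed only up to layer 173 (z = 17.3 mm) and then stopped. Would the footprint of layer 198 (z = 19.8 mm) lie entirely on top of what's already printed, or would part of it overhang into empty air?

part overhangs

Compare the two slices. At z = 17.3: the cube is present — its section is the full 26×8.5 rectangle (area 221.00 mm²); the cube at (12, 9) does not reach this height (z outside [17.5, 33]); the 16.5×14 cube at (9, 1.5) contributes its full rectangle (area 231.00 mm²); Merging all regions: the regions partially overlap — summed areas 452.00 mm² minus the doubly-counted overlap 115.50 mm² gives 336.50 mm² — area = 336.50 mm². At z = 19.8: the cube does not reach this height (z outside [0, 19.5]); the cube at (12, 9) (footprint 18×18.5) is included at this height (area 333.00 mm²); the cube at (9, 1.5) is not intersected at this z (z outside [7.5, 17.5]); Merging all regions: only the 18×18.5 cube at (12, 9) is present, so the union is just that shape — area = 333.00 mm². Checking containment: at z = 19.8 the cross-section extends beyond the z = 17.3 cross-section by about 245.25 mm².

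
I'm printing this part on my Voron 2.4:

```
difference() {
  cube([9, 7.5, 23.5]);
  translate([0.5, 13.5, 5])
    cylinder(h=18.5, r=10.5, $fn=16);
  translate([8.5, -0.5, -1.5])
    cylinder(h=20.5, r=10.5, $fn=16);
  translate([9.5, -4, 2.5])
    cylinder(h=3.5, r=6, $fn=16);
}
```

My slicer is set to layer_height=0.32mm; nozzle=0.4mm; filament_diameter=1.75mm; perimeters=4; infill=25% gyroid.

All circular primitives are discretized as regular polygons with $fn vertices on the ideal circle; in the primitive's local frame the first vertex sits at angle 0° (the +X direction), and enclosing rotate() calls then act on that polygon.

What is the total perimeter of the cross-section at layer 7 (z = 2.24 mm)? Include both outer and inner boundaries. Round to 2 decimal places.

7.09 mm

At z = 2.24 mm: the cube is present — its section is the full 9×7.5 rectangle (perimeter 33.00 mm); the cylinder at (0.5, 13.5) is not intersected at this z (z outside [5, 23.5]); the cylinder at (8.5, -0.5): section is a regular 16-gon, circumradius r=10.5 (perimeter = 2·16·10.500·sin(180°/16) = 65.55 mm); the cylinder at (9.5, -4) is absent (z outside [2.5, 6]); After the difference (first − rest): starting from the 9×7.5 cube, the r=10.5 cylinder at (8.5, -0.5) partially overlaps it — only the 65.77 mm² overlap (of its 337.53 mm²) is removed, clipping the outline — boundary = 7.09 mm. Overall, the cross-section is a single solid region. Total boundary length (outer) = 7.09 mm.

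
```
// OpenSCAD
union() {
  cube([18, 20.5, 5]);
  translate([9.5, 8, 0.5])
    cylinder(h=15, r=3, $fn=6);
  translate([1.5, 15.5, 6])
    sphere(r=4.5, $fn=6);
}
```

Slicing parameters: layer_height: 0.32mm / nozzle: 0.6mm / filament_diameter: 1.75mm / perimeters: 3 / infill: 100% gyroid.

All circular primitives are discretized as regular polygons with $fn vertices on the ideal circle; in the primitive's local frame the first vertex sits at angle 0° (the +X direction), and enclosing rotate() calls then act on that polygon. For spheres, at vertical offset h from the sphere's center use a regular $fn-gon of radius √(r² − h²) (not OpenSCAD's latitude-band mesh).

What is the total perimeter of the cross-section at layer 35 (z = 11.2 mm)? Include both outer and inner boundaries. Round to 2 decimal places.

At z = 11.2 mm: the cube does not reach this height (z outside [0, 5]); the r=3 cylinder at (9.5, 8) gives a regular 6-gon of circumradius 3 (constant along its height) (perimeter = 2·6·3.000·sin(180°/6) = 18.00 mm); the sphere at (1.5, 15.5) does not reach this height (|z−center|=5.200 > r=4.5); Taking the union: only the r=3 cylinder at (9.5, 8) is present, so the union is just that shape — boundary = 18.00 mm. Overall, the cross-section is a single solid region. Total boundary length (outer) = 18.00 mm.

18.00 mm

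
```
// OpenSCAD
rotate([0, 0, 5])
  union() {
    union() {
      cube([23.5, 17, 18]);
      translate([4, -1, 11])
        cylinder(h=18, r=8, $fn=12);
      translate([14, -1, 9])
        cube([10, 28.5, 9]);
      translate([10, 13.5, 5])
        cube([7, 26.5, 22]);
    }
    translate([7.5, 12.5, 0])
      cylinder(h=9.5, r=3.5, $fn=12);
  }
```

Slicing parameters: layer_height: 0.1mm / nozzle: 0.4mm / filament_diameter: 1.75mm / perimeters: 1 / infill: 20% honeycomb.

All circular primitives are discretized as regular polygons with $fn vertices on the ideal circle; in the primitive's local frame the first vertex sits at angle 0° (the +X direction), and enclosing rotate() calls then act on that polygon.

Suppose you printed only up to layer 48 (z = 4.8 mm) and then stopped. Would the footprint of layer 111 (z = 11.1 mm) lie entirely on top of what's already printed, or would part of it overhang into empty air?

part overhangs

Compare the two slices. At z = 4.8: the cube (footprint 23.5×17) is included at this height (area 399.50 mm²); the cylinder at (4, -1) does not reach this height (z outside [11, 29]); the cube at (14, -1) is not intersected at this z (z outside [9, 18]); the cube at (10, 13.5) does not reach this height (z outside [5, 27]); Taking the union: only the 23.5×17 cube is present, so the union is just that shape — area = 399.50 mm²; the r=3.5 cylinder at (7.5, 12.5) contributes a regular 12-gon of circumradius 3.5 (area = (12/2)·3.500²·sin(360°/12) = 36.75 mm²); Merging all regions: the r=3.5 cylinder at (7.5, 12.5) lies entirely inside that combined region, so the union is just that combined region — area = 399.50 mm²; (rotated 5° about Z; rotation is an isometry so areas/perimeters/island counts are preserved). At z = 11.1: the cube is present — its section is the full 23.5×17 rectangle (area 399.50 mm²); the cylinder at (4, -1): section is a regular 12-gon, circumradius r=8 (area = (12/2)·8.000²·sin(360°/12) = 192.00 mm²); the cube at (14, -1) is present — its section is the full 10×28.5 rectangle (area 285.00 mm²); the cube at (10, 13.5) is present — its section is the full 7×26.5 rectangle (area 185.50 mm²); Taking the union: the regions partially overlap — summed areas 1062.00 mm² minus the doubly-counted overlap 283.49 mm² gives 778.51 mm² — area = 778.51 mm²; the cylinder at (7.5, 12.5) is not intersected at this z (z outside [0, 9.5]); Combining (union): only that combined region is present, so the union is just that shape — area = 778.51 mm²; (rotated 5° about Z; rotation is an isometry so areas/perimeters/island counts are preserved). Checking containment: at z = 11.1 the cross-section extends beyond the z = 4.8 cross-section by about 379.01 mm².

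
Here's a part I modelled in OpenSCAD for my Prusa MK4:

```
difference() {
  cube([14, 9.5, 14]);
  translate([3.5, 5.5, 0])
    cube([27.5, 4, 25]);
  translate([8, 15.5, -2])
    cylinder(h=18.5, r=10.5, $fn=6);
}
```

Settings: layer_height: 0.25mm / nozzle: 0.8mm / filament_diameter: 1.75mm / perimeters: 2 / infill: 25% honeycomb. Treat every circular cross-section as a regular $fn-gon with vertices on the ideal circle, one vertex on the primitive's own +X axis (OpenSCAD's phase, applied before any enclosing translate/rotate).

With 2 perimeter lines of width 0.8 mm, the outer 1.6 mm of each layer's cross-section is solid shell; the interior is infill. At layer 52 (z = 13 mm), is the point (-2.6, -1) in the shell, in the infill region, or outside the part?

outside

At z = 13 mm: the 14×9.5 cube contributes its full rectangle; the cube at (3.5, 5.5) (footprint 27.5×4) is included at this height; the r=10.5 cylinder at (8, 15.5) gives a regular 6-gon of circumradius 10.5 (constant along its height); Taking the first minus the rest: starting from the 14×9.5 cube, the 27.5×4 cube at (3.5, 5.5) partially overlaps it — only the 42.00 mm² overlap (of its 110.00 mm²) is removed, clipping the outline; the r=10.5 cylinder at (8, 15.5) partially overlaps it — only the 5.08 mm² overlap (of its 286.44 mm²) is removed, clipping the outline — 1 connected region. Overall, the cross-section is a single solid region. The nearest boundary edge runs (14.00, 0.00)→(0.00, 0.00); distance from the point to it = 2.79 mm. The point is not inside any of the regions above, so it lies outside the cross-section (2.79 mm from the nearest boundary).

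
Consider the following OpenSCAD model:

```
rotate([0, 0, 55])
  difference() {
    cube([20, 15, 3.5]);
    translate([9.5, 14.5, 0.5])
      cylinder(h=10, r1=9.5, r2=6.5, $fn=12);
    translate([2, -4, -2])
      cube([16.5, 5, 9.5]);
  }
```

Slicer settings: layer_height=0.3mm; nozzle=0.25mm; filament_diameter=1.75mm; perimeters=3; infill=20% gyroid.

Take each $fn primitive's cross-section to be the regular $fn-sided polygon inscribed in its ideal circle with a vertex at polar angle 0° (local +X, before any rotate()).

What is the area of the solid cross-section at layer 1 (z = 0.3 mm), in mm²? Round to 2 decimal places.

283.50 mm²

At z = 0.3 mm: the 20×15 cube contributes its full rectangle (area 300.00 mm²); the cone at (9.5, 14.5) is absent (z outside [0.5, 10.5]); the 16.5×5 cube at (2, -4) contributes its full rectangle (area 82.50 mm²); Subtracting the remaining from the first: starting from the 20×15 cube (300.00 mm²), the 16.5×5 cube at (2, -4) partially overlaps it — only the 16.50 mm² overlap (of its 82.50 mm²) is removed, clipping the outline — area = 283.50 mm²; (rotated 55° about Z; rotation is an isometry so areas/perimeters/island counts are preserved). Overall, the cross-section is a single solid region. Net area = 283.50 mm².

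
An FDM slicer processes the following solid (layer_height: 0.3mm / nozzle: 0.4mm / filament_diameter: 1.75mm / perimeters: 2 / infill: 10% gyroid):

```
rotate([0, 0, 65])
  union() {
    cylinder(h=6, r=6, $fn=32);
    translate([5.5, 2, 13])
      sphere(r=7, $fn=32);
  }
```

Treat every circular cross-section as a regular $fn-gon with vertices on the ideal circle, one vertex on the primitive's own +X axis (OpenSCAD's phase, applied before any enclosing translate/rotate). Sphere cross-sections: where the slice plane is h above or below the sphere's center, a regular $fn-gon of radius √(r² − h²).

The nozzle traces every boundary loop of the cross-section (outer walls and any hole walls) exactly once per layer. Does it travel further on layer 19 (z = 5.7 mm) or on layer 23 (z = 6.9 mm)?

Layer 19 (z = 5.7): the r=6 cylinder contributes a regular 32-gon of circumradius 6 (perimeter = 2·32·6.000·sin(180°/32) = 37.64 mm); the sphere at (5.5, 2) does not reach this height (|z−center|=7.300 > r=7); Combining (union): only the r=6 cylinder is present, so the union is just that shape — boundary = 37.64 mm; (rotated 65° about Z; rotation is an isometry so areas/perimeters/island counts are preserved). So its perimeter = 37.64 mm. Layer 23 (z = 6.9): the cylinder is absent (z outside [0, 6]); the sphere at (5.5, 2): section is a regular 32-gon, circumradius = √(r²−h²) = √(7²−6.1²) = 3.434 (perimeter = 2·32·3.434·sin(180°/32) = 21.54 mm); Combining (union): only the r=7 sphere at (5.5, 2) is present, so the union is just that shape — boundary = 21.54 mm; (rotated 65° about Z; rotation is an isometry so areas/perimeters/island counts are preserved). So its perimeter = 21.54 mm. Layer 19 is larger (37.64 vs 21.54 mm).

layer 19 (z = 5.7 mm)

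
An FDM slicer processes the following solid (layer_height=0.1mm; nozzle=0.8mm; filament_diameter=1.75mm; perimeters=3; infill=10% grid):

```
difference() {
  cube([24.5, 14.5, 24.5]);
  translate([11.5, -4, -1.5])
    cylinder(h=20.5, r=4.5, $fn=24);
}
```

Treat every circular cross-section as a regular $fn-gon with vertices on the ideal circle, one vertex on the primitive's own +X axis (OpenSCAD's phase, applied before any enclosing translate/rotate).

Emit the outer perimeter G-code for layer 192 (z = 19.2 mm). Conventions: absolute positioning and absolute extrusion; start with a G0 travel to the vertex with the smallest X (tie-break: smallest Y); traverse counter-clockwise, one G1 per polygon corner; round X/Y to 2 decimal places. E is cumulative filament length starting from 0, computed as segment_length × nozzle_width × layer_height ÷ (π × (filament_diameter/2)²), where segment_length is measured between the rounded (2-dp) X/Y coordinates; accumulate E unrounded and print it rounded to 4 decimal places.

At z = 19.2 mm: the 24.5×14.5 cube contributes its full rectangle; the cylinder at (11.5, -4) is absent (z outside [-1.5, 19]); Subtracting the remaining from the first: none of the subtracted shapes is present at this height, so the 24.5×14.5 cube is unchanged — 1 connected region. The outline is a single polygon with 4 vertices. Extrusion per mm of travel: 0.8 × 0.1 / (π × 0.875²) = 0.033260. Accumulating E over each segment gives final E = 2.5943.

G0 X0.00 Y0.00 Z19.20
G1 X24.50 Y0.00 E0.8149
G1 X24.50 Y14.50 E1.2971
G1 X0.00 Y14.50 E2.1120
G1 X0.00 Y0.00 E2.5943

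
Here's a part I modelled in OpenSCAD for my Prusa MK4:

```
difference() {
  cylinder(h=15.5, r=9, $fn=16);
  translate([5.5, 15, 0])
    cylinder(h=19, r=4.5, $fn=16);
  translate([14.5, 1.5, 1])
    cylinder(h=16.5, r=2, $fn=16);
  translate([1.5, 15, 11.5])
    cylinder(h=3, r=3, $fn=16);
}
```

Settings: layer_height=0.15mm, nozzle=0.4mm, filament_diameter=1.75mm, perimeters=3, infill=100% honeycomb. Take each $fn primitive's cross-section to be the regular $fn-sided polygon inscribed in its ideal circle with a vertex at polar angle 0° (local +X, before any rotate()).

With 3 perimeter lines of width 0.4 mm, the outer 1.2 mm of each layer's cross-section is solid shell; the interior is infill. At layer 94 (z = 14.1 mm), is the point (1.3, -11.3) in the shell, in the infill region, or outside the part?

At z = 14.1 mm: the r=9 cylinder contributes a regular 16-gon of circumradius 9; the r=4.5 cylinder at (5.5, 15) contributes a regular 16-gon of circumradius 4.5; the r=2 cylinder at (14.5, 1.5) contributes a regular 16-gon of circumradius 2; the r=3 cylinder at (1.5, 15) gives a regular 16-gon of circumradius 3 (constant along its height); After the difference (first − rest): starting from the r=9 cylinder, the r=4.5 cylinder at (5.5, 15) misses the remaining region (no effect); the r=2 cylinder at (14.5, 1.5) misses the remaining region (no effect); the r=3 cylinder at (1.5, 15) misses the remaining region (no effect) — 1 connected region. Overall, the cross-section is a single solid region. The nearest boundary edge runs (3.44, -8.31)→(-0.00, -9.00); distance from the point to it = 2.51 mm. The point is not inside any of the regions above, so it lies outside the cross-section (2.51 mm from the nearest boundary).

outside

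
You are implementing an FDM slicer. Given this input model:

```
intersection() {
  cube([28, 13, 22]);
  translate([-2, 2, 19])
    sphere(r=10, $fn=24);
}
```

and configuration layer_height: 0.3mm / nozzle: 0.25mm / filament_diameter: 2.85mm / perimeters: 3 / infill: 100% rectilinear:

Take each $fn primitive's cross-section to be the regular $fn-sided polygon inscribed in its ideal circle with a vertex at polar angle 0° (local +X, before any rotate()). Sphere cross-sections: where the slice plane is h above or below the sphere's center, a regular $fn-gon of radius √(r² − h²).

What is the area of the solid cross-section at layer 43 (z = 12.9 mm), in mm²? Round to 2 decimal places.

44.75 mm²

At z = 12.9 mm: the cube (footprint 28×13) is included at this height (area 364.00 mm²); the r=10 sphere at (-2, 2) slices to a regular 24-gon of circumradius 7.924 (√(r²−h²) with h=6.1 from center) (area = (24/2)·7.924²·sin(360°/24) = 195.01 mm²); Taking the intersection: the r=10 sphere at (-2, 2) partially overlaps the 28×13 cube; clipping to the common part keeps 44.75 mm² — area = 44.75 mm². Overall, the cross-section is a single solid region. Net area = 44.75 mm².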